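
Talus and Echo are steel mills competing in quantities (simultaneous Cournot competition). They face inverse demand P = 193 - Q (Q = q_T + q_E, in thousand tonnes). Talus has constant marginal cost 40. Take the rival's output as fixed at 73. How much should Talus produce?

40

With the rival's output fixed at 73, Talus's profit is π_T = (193 - 73 - q_T)q_T - (40q_T) = (120 - q_T)q_T - (40q_T).
∂π_T/∂q_T = 80 - 2q_T = 0, so q_T = 40.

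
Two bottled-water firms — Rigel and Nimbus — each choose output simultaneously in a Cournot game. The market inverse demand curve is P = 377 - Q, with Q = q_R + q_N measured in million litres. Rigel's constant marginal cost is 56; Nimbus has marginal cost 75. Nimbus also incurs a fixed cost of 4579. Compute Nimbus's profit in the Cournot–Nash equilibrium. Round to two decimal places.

4319.78

Rigel's profit: π_R = (377 - Q)q_R - (56q_R). Setting ∂π_R/∂q_R = 0: 321 - 2q_R - (q_N) = 0.
Nimbus's first-order condition: 302 - 2q_N - (q_R) = 0.
Best responses: q_R = (321 - q_N)/2, q_N = (302 - q_R)/2.
Solving the pair: q_R = 340/3, q_N = 283/3.
Price P = 377 - 623/3 = 508/3.
Nimbus's profit: (508/3 - 75)·(283/3) - 4579 = 4319.7778.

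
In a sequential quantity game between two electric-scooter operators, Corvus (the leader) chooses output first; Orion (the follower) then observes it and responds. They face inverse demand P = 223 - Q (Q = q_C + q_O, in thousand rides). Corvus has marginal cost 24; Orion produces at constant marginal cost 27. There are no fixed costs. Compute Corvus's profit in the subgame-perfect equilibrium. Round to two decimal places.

Solve by backward induction. Given q_C, the follower Orion maximises π_O = (223 - q_C - q_O)q_O - 27q_O.
∂π_O/∂q_O = 196 - q_C - 2q_O = 0 gives the reaction function q_O = (196 - q_C)/2.
The leader anticipates this reaction. Substituting into P = 223 - Q gives P = 125 - (1/2)q_C, so π_C = (125 - (1/2)q_C)q_C - 24q_C.
The leader's first-order condition 101 - q_C = 0 yields q_C = 101.
Then q_O = (196 - 101)/2 = 95/2.
Price P = 223 - 297/2 = 149/2.
Corvus's profit: (149/2 - 24)·101 = 5100.5000.

5100.50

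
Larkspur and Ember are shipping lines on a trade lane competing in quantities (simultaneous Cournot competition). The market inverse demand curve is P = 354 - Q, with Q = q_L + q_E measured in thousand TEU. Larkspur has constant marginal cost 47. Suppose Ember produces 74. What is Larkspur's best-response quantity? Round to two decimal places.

With the rival's output fixed at 74, Larkspur's profit is π_L = (354 - 74 - q_L)q_L - (47q_L) = (280 - q_L)q_L - (47q_L).
∂π_L/∂q_L = 233 - 2q_L = 0, so q_L = 233/2.

116.50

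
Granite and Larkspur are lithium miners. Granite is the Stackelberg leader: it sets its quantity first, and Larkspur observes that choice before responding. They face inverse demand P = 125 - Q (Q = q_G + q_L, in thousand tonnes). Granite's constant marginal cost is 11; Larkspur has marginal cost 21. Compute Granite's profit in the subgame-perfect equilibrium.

1922

Solve by backward induction. Given q_G, the follower Larkspur maximises π_L = (125 - q_G - q_L)q_L - 21q_L.
Setting the follower's marginal profit to zero, 104 - q_G - 2q_L = 0, i.e. q_L = (104 - q_G)/2.
The leader anticipates this reaction. Substituting into P = 125 - Q gives P = 73 - (1/2)q_G, so π_G = (73 - (1/2)q_G)q_G - 11q_G.
The leader's first-order condition 62 - q_G = 0 yields q_G = 62.
Then q_L = (104 - 62)/2 = 21.
Price P = 125 - 83 = 42.
Granite's profit: (42 - 11)·62 = 1922.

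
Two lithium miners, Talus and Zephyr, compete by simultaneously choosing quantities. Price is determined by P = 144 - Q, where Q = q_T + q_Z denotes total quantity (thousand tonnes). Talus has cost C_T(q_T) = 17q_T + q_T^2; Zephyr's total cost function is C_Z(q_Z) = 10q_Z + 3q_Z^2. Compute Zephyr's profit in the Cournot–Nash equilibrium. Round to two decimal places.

696.28

Talus's profit: π_T = (144 - Q)q_T - (17q_T + q_T²). Setting ∂π_T/∂q_T = 0: 127 - 4q_T - (q_Z) = 0.
Zephyr's profit: π_Z = (144 - Q)q_Z - (10q_Z + 3q_Z²). Setting ∂π_Z/∂q_Z = 0: 134 - 8q_Z - (q_T) = 0.
Rearranging gives the reaction functions q_T = (127 - q_Z)/4 and q_Z = (134 - q_T)/8.
Substituting one into the other gives q_T = 882/31 and q_Z = 409/31.
Price P = 144 - 1291/31 = 102.3548.
Zephyr's profit: 102.3548·(409/31) - 10·(409/31) - 3(409/31)² = 696.2789.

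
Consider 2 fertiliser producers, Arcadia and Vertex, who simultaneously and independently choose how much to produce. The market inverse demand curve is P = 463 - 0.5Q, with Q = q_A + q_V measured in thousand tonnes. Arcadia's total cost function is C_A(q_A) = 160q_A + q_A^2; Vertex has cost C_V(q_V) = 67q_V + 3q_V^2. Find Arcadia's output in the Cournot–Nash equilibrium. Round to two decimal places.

Arcadia's profit: π_A = (463 - 0.5Q)q_A - (160q_A + q_A²). Setting ∂π_A/∂q_A = 0: 303 - 3q_A - (1/2)(q_V) = 0.
Vertex's profit: π_V = (463 - 0.5Q)q_V - (67q_V + 3q_V²). Setting ∂π_V/∂q_V = 0: 396 - 7q_V - (1/2)(q_A) = 0.
Rearranging gives the reaction functions q_A = (303 - (1/2)q_V)/3 and q_V = (396 - (1/2)q_A)/7.
Solving the pair: q_A = 92.6747, q_V = 49.9518.

92.67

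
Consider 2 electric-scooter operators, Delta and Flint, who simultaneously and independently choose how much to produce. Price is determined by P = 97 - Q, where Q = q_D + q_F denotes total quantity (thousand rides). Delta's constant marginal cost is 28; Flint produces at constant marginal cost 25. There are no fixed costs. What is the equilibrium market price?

Delta's profit: π_D = (97 - Q)q_D - (28q_D). Setting ∂π_D/∂q_D = 0: 69 - 2q_D - (q_F) = 0.
Flint's first-order condition: 72 - 2q_F - (q_D) = 0.
Rearranging gives the reaction functions q_D = (69 - q_F)/2 and q_F = (72 - q_D)/2.
Substituting one into the other gives q_D = 22 and q_F = 25.
Total output Q = 47, so price P = 97 - 47 = 50.

50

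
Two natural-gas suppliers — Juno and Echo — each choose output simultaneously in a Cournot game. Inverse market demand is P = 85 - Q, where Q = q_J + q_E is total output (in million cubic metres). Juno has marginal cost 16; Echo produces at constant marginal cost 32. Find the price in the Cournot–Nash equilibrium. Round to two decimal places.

Juno's profit: π_J = (85 - Q)q_J - (16q_J). Setting ∂π_J/∂q_J = 0: 69 - 2q_J - (q_E) = 0.
Echo's first-order condition: 53 - 2q_E - (q_J) = 0.
So q_J = (69 - q_E)/2 and q_E = (53 - q_J)/2.
Solving the pair: q_J = 85/3, q_E = 37/3.
Total output Q = 122/3, so price P = 85 - 122/3 = 133/3.

44.33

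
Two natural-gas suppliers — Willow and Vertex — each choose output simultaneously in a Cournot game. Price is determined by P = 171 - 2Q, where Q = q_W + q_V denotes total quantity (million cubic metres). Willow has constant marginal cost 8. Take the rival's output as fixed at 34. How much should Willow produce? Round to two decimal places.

With the rival's output fixed at 34, Willow's profit is π_W = (171 - 2·34 - 2q_W)q_W - (8q_W) = (103 - 2q_W)q_W - (8q_W).
∂π_W/∂q_W = 95 - 4q_W = 0, so q_W = 95/4.

23.75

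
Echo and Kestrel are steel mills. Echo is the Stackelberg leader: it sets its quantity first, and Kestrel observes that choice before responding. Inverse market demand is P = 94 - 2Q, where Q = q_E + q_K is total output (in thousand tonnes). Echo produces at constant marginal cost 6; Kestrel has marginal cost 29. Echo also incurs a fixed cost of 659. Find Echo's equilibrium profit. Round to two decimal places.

111.06

The follower Kestrel best-responds to any q_E: π_K = (94 - 2Q)q_K - 29q_K.
Setting the follower's marginal profit to zero, 65 - 2q_E - 4q_K = 0, i.e. q_K = (65 - 2q_E)/4.
The leader anticipates this reaction. Substituting into P = 94 - 2Q gives P = 123/2 - q_E, so π_E = (123/2 - q_E)q_E - 6q_E.
Leader FOC: 111/2 - 2q_E = 0, so q_E = 111/4.
Then q_K = (65 - 2·(111/4))/4 = 19/8.
Price P = 94 - 2·(241/8) = 135/4.
Echo's profit: (135/4 - 6)·(111/4) - 659 = 1777/16.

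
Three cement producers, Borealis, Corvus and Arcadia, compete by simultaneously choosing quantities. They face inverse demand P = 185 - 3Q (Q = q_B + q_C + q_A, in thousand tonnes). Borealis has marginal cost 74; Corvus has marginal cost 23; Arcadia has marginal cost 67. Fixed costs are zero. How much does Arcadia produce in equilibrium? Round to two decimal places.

6.75

Borealis's profit: π_B = (185 - 3Q)q_B - (74q_B). Setting ∂π_B/∂q_B = 0: 111 - 6q_B - 3(q_C + q_A) = 0.
Corvus's profit: π_C = (185 - 3Q)q_C - (23q_C). Setting ∂π_C/∂q_C = 0: 162 - 6q_C - 3(q_B + q_A) = 0.
Arcadia's first-order condition: 118 - 6q_A - 3(q_B + q_C) = 0.
Adding the 3 first-order conditions: 391 − 12Q = 0, so Q = 391/12.
Back-substituting: q_B = (111 − 391/4)/3 = 53/12, q_C = (162 − 391/4)/3 = 257/12, q_A = (118 − 391/4)/3 = 27/4.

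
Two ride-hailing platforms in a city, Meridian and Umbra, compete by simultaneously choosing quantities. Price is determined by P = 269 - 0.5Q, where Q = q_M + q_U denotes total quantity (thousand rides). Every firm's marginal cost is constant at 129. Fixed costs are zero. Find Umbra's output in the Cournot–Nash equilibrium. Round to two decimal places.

A representative firm's profit is π_i = q_i(269 - 0.5Q) - 129q_i.
First-order condition (treating rivals' output as given): 140 - q_i - (1/2)q_j = 0.
By symmetry each firm produces the same amount; substituting q_j = q_i yields q_i = 140/(3/2) = 280/3.

93.33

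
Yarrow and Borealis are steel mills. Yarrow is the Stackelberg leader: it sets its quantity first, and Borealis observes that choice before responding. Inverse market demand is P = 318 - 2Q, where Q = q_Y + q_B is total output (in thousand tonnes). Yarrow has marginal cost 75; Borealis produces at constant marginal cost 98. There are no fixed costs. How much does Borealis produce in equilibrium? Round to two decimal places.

21.75

Solve by backward induction. Given q_Y, the follower Borealis maximises π_B = (318 - 2q_Y - 2q_B)q_B - 98q_B.
Follower FOC: 220 - 2q_Y - 4q_B = 0, so q_B(q_Y) = (220 - 2q_Y)/4.
The leader anticipates this reaction. Substituting into P = 318 - 2Q gives P = 208 - q_Y, so π_Y = (208 - q_Y)q_Y - 75q_Y.
The leader's first-order condition 133 - 2q_Y = 0 yields q_Y = 133/2.
Then q_B = (220 - 2·(133/2))/4 = 87/4.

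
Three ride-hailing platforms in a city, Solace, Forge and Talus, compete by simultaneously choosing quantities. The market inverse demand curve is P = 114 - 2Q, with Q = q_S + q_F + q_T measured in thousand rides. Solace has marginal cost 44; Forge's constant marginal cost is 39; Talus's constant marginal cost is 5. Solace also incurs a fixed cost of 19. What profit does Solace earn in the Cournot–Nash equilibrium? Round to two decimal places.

Solace's profit: π_S = (114 - 2Q)q_S - (44q_S). Setting ∂π_S/∂q_S = 0: 70 - 4q_S - 2(q_F + q_T) = 0.
Forge's profit: π_F = (114 - 2Q)q_F - (39q_F). Setting ∂π_F/∂q_F = 0: 75 - 4q_F - 2(q_S + q_T) = 0.
Talus's profit: π_T = (114 - 2Q)q_T - (5q_T). Setting ∂π_T/∂q_T = 0: 109 - 4q_T - 2(q_S + q_F) = 0.
Adding the 3 conditions: 254 − 4Q − 4Q = 0, i.e. Q = 127/4.
Back-substituting: q_S = (70 − 127/2)/2 = 13/4, q_F = (75 − 127/2)/2 = 23/4, q_T = (109 − 127/2)/2 = 91/4.
Price P = 114 - 2·(127/4) = 101/2.
Solace's profit: (101/2 - 44)·(13/4) - 19 = 17/8.

2.13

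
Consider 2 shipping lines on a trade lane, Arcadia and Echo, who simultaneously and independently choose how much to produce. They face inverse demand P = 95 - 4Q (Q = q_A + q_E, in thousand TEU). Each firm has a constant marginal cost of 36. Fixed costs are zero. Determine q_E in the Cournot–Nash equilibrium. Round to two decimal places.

Each firm earns π_i = (95 - 4Q)q_i - 36q_i.
First-order condition (treating rivals' output as given): 59 - 8q_i - 4q_j = 0.
With identical firms every q_j equals q_i, so q_j = q_i and 59 = 12q_i, giving q_i = 59/12.

4.92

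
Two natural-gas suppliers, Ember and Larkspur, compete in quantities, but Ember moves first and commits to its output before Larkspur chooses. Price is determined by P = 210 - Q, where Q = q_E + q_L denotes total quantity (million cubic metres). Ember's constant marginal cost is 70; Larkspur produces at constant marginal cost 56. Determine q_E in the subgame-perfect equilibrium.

The follower Larkspur best-responds to any q_E: π_L = (210 - Q)q_L - 56q_L.
Follower FOC: 154 - q_E - 2q_L = 0, so q_L(q_E) = (154 - q_E)/2.
Ember substitutes q_L(q_E) into its own profit: π_E = q_E(210 - q_E - (154 - q_E)/2) - 70q_E = (133 - (1/2)q_E)q_E - 70q_E.
Maximising: ∂π_E/∂q_E = 63 - q_E = 0, giving q_E = 63.
Then q_L = (154 - 63)/2 = 91/2.

63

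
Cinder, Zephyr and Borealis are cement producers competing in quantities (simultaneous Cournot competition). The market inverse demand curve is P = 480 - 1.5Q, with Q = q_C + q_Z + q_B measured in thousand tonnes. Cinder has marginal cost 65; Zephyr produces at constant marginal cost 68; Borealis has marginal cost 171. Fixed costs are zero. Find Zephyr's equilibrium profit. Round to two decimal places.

Cinder's profit: π_C = (480 - 1.5Q)q_C - (65q_C). Setting ∂π_C/∂q_C = 0: 415 - 3q_C - (3/2)(q_Z + q_B) = 0.
Zephyr's profit: π_Z = (480 - 1.5Q)q_Z - (68q_Z). Setting ∂π_Z/∂q_Z = 0: 412 - 3q_Z - (3/2)(q_C + q_B) = 0.
Borealis's profit: π_B = (480 - 1.5Q)q_B - (171q_B). Setting ∂π_B/∂q_B = 0: 309 - 3q_B - (3/2)(q_C + q_Z) = 0.
Adding the 3 conditions: 1136 − 3Q − 3Q = 0, i.e. Q = 568/3.
Back-substituting: q_C = (415 − 284)/(3/2) = 262/3, q_Z = (412 − 284)/(3/2) = 256/3, q_B = (309 − 284)/(3/2) = 50/3.
Price P = 480 - (3/2)·(568/3) = 196.
Zephyr's profit: (196 - 68)·(256/3) = 10922.6667.

10922.67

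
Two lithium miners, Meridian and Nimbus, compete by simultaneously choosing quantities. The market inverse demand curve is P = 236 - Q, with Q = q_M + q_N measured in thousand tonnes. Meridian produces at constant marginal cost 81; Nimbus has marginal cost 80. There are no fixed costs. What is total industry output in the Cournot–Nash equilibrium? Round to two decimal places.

Meridian's profit: π_M = (236 - Q)q_M - (81q_M). Setting ∂π_M/∂q_M = 0: 155 - 2q_M - (q_N) = 0.
Nimbus's first-order condition: 156 - 2q_N - (q_M) = 0.
Rearranging gives the reaction functions q_M = (155 - q_N)/2 and q_N = (156 - q_M)/2.
Solving the pair: q_M = 154/3, q_N = 157/3.
Total output Q = 154/3 + 157/3 = 311/3.

103.67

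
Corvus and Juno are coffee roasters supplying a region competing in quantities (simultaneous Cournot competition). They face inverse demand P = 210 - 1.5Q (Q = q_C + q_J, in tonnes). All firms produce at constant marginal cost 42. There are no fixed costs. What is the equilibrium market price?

98

A representative firm's profit is π_i = q_i(210 - 1.5Q) - 42q_i.
First-order condition (treating rivals' output as given): 168 - 3q_i - (3/2)q_j = 0.
By symmetry each firm produces the same amount; substituting q_j = q_i yields q_i = 168/(9/2) = 112/3.
Total output Q = 224/3, so price P = 210 - (3/2)·(224/3) = 98.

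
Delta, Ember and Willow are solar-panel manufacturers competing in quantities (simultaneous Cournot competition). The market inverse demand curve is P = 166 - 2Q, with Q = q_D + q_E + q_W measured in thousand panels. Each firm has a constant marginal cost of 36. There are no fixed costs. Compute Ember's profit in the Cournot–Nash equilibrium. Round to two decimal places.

528.13

A representative firm's profit is π_i = q_i(166 - 2Q) - 36q_i.
First-order condition (treating rivals' output as given): 130 - 4q_i - 2·Σ_{j≠i} q_j = 0.
By symmetry each firm produces the same amount; substituting Σ_{j≠i} q_j = 2q_i yields q_i = 130/8 = 65/4.
Price P = 166 - 2·(195/4) = 137/2.
Ember's profit: (137/2 - 36)·(65/4) = 528.1250.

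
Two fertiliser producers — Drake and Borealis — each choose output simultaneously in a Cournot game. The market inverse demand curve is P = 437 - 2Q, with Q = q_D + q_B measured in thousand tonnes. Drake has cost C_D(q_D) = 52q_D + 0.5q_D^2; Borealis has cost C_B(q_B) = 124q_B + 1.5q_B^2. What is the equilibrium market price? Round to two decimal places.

Drake's profit: π_D = (437 - 2Q)q_D - (52q_D + (1/2)q_D²). Setting ∂π_D/∂q_D = 0: 385 - 5q_D - 2(q_B) = 0.
Borealis's profit: π_B = (437 - 2Q)q_B - (124q_B + (3/2)q_B²). Setting ∂π_B/∂q_B = 0: 313 - 7q_B - 2(q_D) = 0.
Rearranging gives the reaction functions q_D = (385 - 2q_B)/5 and q_B = (313 - 2q_D)/7.
Substituting one into the other gives q_D = 66.7419 and q_B = 795/31.
Total output Q = 92.3871, so price P = 437 - 2·92.3871 = 252.2258.

252.23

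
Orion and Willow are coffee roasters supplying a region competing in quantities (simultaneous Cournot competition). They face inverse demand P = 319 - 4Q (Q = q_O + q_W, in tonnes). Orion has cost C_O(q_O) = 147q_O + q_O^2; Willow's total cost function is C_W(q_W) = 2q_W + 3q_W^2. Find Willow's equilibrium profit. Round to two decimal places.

2804.52

Orion's profit: π_O = (319 - 4Q)q_O - (147q_O + q_O²). Setting ∂π_O/∂q_O = 0: 172 - 10q_O - 4(q_W) = 0.
Willow's profit: π_W = (319 - 4Q)q_W - (2q_W + 3q_W²). Setting ∂π_W/∂q_W = 0: 317 - 14q_W - 4(q_O) = 0.
Rearranging gives the reaction functions q_O = (172 - 4q_W)/10 and q_W = (317 - 4q_O)/14.
Substituting one into the other gives q_O = 285/31 and q_W = 1241/62.
Price P = 319 - 4·(1811/62) = 202.1613.
Willow's profit: 202.1613·(1241/62) - 2·(1241/62) - 3(1241/62)² = 2804.5180.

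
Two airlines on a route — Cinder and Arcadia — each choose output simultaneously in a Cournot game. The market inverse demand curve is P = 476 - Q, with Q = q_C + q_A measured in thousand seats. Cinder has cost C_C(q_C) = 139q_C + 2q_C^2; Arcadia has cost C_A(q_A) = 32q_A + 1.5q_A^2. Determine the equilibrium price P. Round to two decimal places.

Cinder's profit: π_C = (476 - Q)q_C - (139q_C + 2q_C²). Setting ∂π_C/∂q_C = 0: 337 - 6q_C - (q_A) = 0.
Arcadia's profit: π_A = (476 - Q)q_A - (32q_A + (3/2)q_A²). Setting ∂π_A/∂q_A = 0: 444 - 5q_A - (q_C) = 0.
Rearranging gives the reaction functions q_C = (337 - q_A)/6 and q_A = (444 - q_C)/5.
Solving the pair: q_C = 1241/29, q_A = 80.2414.
Total output Q = 123.0345, so price P = 476 - 123.0345 = 352.9655.

352.97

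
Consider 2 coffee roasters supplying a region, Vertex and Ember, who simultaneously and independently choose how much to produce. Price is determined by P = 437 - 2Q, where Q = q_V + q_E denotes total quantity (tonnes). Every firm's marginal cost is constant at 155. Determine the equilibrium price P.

Each firm earns π_i = (437 - 2Q)q_i - 155q_i.
Setting ∂π_i/∂q_i = 0 with rivals' quantities fixed: 282 - 4q_i - 2q_j = 0.
By symmetry each firm produces the same amount; substituting q_j = q_i yields q_i = 282/6 = 47.
Total output Q = 94, so price P = 437 - 2·94 = 249.

249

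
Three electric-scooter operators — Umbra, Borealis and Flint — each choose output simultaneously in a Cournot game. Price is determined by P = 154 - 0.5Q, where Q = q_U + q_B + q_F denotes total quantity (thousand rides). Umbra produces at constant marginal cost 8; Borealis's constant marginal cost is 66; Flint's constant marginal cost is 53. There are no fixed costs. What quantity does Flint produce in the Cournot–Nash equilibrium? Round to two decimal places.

Umbra's profit: π_U = (154 - 0.5Q)q_U - (8q_U). Setting ∂π_U/∂q_U = 0: 146 - q_U - (1/2)(q_B + q_F) = 0.
Borealis's profit: π_B = (154 - 0.5Q)q_B - (66q_B). Setting ∂π_B/∂q_B = 0: 88 - q_B - (1/2)(q_U + q_F) = 0.
Flint's profit: π_F = (154 - 0.5Q)q_F - (53q_F). Setting ∂π_F/∂q_F = 0: 101 - q_F - (1/2)(q_U + q_B) = 0.
Summing all 3 equations gives 335 − 2Q = 0, hence Q = 335/2.
Back-substituting: q_U = (146 − 335/4)/(1/2) = 249/2, q_B = (88 − 335/4)/(1/2) = 17/2, q_F = (101 − 335/4)/(1/2) = 69/2.

34.50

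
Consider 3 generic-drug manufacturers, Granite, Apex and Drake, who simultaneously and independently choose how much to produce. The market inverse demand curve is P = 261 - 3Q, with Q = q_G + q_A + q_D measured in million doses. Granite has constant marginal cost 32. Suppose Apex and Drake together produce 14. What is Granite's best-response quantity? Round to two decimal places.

With rivals' combined output fixed at 14, Granite's profit is π_G = (261 - 3·14 - 3q_G)q_G - (32q_G) = (219 - 3q_G)q_G - (32q_G).
∂π_G/∂q_G = 187 - 6q_G = 0, so q_G = 187/6.

31.17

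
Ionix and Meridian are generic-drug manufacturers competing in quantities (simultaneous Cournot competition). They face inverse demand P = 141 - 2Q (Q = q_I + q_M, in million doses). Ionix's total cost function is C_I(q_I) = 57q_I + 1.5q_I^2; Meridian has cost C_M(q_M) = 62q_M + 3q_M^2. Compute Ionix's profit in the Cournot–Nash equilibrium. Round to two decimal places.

Ionix's profit: π_I = (141 - 2Q)q_I - (57q_I + (3/2)q_I²). Setting ∂π_I/∂q_I = 0: 84 - 7q_I - 2(q_M) = 0.
Meridian's first-order condition: 79 - 10q_M - 2(q_I) = 0.
Best responses: q_I = (84 - 2q_M)/7, q_M = (79 - 2q_I)/10.
Solving the pair: q_I = 31/3, q_M = 35/6.
Price P = 141 - 2·(97/6) = 326/3.
Ionix's profit: (326/3)·(31/3) - 57·(31/3) - (3/2)(31/3)² = 373.7222.

373.72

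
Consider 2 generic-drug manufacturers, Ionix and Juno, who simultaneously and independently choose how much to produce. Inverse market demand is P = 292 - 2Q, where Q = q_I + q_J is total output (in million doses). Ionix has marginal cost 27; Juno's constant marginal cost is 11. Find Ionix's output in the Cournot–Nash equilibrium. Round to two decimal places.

41.50

Ionix's profit: π_I = (292 - 2Q)q_I - (27q_I). Setting ∂π_I/∂q_I = 0: 265 - 4q_I - 2(q_J) = 0.
Juno's profit: π_J = (292 - 2Q)q_J - (11q_J). Setting ∂π_J/∂q_J = 0: 281 - 4q_J - 2(q_I) = 0.
Rearranging gives the reaction functions q_I = (265 - 2q_J)/4 and q_J = (281 - 2q_I)/4.
Substituting one into the other gives q_I = 83/2 and q_J = 99/2.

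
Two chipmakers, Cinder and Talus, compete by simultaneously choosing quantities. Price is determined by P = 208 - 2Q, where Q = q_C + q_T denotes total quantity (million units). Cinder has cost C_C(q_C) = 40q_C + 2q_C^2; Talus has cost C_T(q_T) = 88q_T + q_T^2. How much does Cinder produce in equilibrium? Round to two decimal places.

17.45

Cinder's profit: π_C = (208 - 2Q)q_C - (40q_C + 2q_C²). Setting ∂π_C/∂q_C = 0: 168 - 8q_C - 2(q_T) = 0.
Talus's first-order condition: 120 - 6q_T - 2(q_C) = 0.
Rearranging gives the reaction functions q_C = (168 - 2q_T)/8 and q_T = (120 - 2q_C)/6.
Substituting one into the other gives q_C = 192/11 and q_T = 156/11.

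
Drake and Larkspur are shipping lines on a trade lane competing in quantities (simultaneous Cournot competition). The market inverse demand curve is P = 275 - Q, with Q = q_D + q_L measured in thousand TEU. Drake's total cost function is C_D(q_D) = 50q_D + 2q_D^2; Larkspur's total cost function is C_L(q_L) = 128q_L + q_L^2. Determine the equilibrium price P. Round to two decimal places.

213.70

Drake's profit: π_D = (275 - Q)q_D - (50q_D + 2q_D²). Setting ∂π_D/∂q_D = 0: 225 - 6q_D - (q_L) = 0.
Larkspur's first-order condition: 147 - 4q_L - (q_D) = 0.
Best responses: q_D = (225 - q_L)/6, q_L = (147 - q_D)/4.
Solving the pair: q_D = 753/23, q_L = 657/23.
Total output Q = 1410/23, so price P = 275 - 1410/23 = 213.6957.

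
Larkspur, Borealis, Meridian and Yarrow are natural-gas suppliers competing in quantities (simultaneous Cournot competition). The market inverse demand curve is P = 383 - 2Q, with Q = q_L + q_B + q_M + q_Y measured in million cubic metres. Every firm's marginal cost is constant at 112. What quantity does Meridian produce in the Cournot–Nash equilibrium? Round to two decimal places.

27.10

A representative firm's profit is π_i = q_i(383 - 2Q) - 112q_i.
First-order condition (treating rivals' output as given): 271 - 4q_i - 2·Σ_{j≠i} q_j = 0.
By symmetry each firm produces the same amount; substituting Σ_{j≠i} q_j = 3q_i yields q_i = 271/10.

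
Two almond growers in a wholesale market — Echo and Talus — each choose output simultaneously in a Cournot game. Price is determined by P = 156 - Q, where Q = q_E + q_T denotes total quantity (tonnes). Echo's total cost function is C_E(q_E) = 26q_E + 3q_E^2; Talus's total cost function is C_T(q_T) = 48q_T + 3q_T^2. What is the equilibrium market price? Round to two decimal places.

Echo's profit: π_E = (156 - Q)q_E - (26q_E + 3q_E²). Setting ∂π_E/∂q_E = 0: 130 - 8q_E - (q_T) = 0.
Talus's first-order condition: 108 - 8q_T - (q_E) = 0.
Rearranging gives the reaction functions q_E = (130 - q_T)/8 and q_T = (108 - q_E)/8.
Solving the pair: q_E = 932/63, q_T = 734/63.
Total output Q = 238/9, so price P = 156 - 238/9 = 1166/9.

129.56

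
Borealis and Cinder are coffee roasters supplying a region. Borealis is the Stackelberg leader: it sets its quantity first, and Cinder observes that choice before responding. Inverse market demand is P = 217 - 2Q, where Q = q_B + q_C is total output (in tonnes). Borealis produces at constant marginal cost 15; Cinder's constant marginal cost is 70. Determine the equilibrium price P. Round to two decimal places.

Solve by backward induction. Given q_B, the follower Cinder maximises π_C = (217 - 2q_B - 2q_C)q_C - 70q_C.
Follower FOC: 147 - 2q_B - 4q_C = 0, so q_C(q_B) = (147 - 2q_B)/4.
The leader anticipates this reaction. Substituting into P = 217 - 2Q gives P = 287/2 - q_B, so π_B = (287/2 - q_B)q_B - 15q_B.
Maximising: ∂π_B/∂q_B = 257/2 - 2q_B = 0, giving q_B = 257/4.
Then q_C = (147 - 2·(257/4))/4 = 37/8.
Total output Q = 551/8, so price P = 217 - 2·(551/8) = 317/4.

79.25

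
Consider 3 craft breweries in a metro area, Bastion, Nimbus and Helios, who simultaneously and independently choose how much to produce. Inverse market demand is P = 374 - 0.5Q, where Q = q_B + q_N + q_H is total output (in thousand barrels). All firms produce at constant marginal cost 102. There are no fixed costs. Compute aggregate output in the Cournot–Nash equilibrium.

A representative firm's profit is π_i = q_i(374 - 0.5Q) - 102q_i.
First-order condition (treating rivals' output as given): 272 - q_i - (1/2)·Σ_{j≠i} q_j = 0.
With identical firms every q_j equals q_i, so Σ_{j≠i} q_j = 2q_i and 272 = 2q_i, giving q_i = 136.
Total output Q = 136 + 136 + 136 = 408.

408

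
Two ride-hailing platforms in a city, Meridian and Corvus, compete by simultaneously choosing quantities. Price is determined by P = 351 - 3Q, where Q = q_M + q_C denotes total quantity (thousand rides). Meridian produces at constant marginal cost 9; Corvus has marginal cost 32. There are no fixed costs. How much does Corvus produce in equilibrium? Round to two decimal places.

Meridian's profit: π_M = (351 - 3Q)q_M - (9q_M). Setting ∂π_M/∂q_M = 0: 342 - 6q_M - 3(q_C) = 0.
Corvus's profit: π_C = (351 - 3Q)q_C - (32q_C). Setting ∂π_C/∂q_C = 0: 319 - 6q_C - 3(q_M) = 0.
Rearranging gives the reaction functions q_M = (342 - 3q_C)/6 and q_C = (319 - 3q_M)/6.
Solving the pair: q_M = 365/9, q_C = 296/9.

32.89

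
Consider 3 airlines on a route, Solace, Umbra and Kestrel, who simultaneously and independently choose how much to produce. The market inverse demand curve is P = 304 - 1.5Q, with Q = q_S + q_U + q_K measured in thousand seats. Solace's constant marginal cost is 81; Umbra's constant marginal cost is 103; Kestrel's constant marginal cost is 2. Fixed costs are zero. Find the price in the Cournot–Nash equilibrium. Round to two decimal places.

Solace's profit: π_S = (304 - 1.5Q)q_S - (81q_S). Setting ∂π_S/∂q_S = 0: 223 - 3q_S - (3/2)(q_U + q_K) = 0.
Umbra's profit: π_U = (304 - 1.5Q)q_U - (103q_U). Setting ∂π_U/∂q_U = 0: 201 - 3q_U - (3/2)(q_S + q_K) = 0.
Kestrel's profit: π_K = (304 - 1.5Q)q_K - (2q_K). Setting ∂π_K/∂q_K = 0: 302 - 3q_K - (3/2)(q_S + q_U) = 0.
Adding the 3 conditions: 726 − 3Q − 3Q = 0, i.e. Q = 121.
Back-substituting: q_S = (223 − 363/2)/(3/2) = 83/3, q_U = (201 − 363/2)/(3/2) = 13, q_K = (302 − 363/2)/(3/2) = 241/3.
Total output Q = 121, so price P = 304 - (3/2)·121 = 245/2.

122.50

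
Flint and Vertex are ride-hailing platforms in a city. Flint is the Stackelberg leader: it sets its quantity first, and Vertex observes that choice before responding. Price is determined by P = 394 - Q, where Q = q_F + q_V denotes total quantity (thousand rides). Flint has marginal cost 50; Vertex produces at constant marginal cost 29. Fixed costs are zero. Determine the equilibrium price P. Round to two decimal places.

130.75

The follower Vertex best-responds to any q_F: π_V = (394 - Q)q_V - 29q_V.
∂π_V/∂q_V = 365 - q_F - 2q_V = 0 gives the reaction function q_V = (365 - q_F)/2.
The leader anticipates this reaction. Substituting into P = 394 - Q gives P = 423/2 - (1/2)q_F, so π_F = (423/2 - (1/2)q_F)q_F - 50q_F.
Leader FOC: 323/2 - q_F = 0, so q_F = 323/2.
Then q_V = (365 - 323/2)/2 = 407/4.
Total output Q = 1053/4, so price P = 394 - 1053/4 = 523/4.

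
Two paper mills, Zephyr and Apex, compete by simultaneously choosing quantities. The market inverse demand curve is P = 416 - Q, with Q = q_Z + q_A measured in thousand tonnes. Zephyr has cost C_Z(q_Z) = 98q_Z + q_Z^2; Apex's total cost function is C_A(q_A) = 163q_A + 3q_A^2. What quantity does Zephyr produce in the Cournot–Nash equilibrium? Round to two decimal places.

Zephyr's profit: π_Z = (416 - Q)q_Z - (98q_Z + q_Z²). Setting ∂π_Z/∂q_Z = 0: 318 - 4q_Z - (q_A) = 0.
Apex's profit: π_A = (416 - Q)q_A - (163q_A + 3q_A²). Setting ∂π_A/∂q_A = 0: 253 - 8q_A - (q_Z) = 0.
Rearranging gives the reaction functions q_Z = (318 - q_A)/4 and q_A = (253 - q_Z)/8.
Solving the pair: q_Z = 73.9032, q_A = 694/31.

73.90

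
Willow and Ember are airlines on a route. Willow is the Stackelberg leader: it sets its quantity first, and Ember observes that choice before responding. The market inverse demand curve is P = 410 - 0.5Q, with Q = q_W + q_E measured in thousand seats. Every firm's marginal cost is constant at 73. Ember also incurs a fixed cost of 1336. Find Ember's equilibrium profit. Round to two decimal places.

12860.13

Solve by backward induction. Given q_W, the follower Ember maximises π_E = (410 - (1/2)q_W - (1/2)q_E)q_E - 73q_E.
Setting the follower's marginal profit to zero, 337 - (1/2)q_W - q_E = 0, i.e. q_E = (337 - (1/2)q_W).
The leader anticipates this reaction. Substituting into P = 410 - 0.5Q gives P = 483/2 - (1/4)q_W, so π_W = (483/2 - (1/4)q_W)q_W - 73q_W.
Maximising: ∂π_W/∂q_W = 337/2 - (1/2)q_W = 0, giving q_W = 337.
Then q_E = (337 - (1/2)·337) = 337/2.
Price P = 410 - (1/2)·(1011/2) = 629/4.
Ember's profit: (629/4 - 73)·(337/2) - 1336 = 12860.1250.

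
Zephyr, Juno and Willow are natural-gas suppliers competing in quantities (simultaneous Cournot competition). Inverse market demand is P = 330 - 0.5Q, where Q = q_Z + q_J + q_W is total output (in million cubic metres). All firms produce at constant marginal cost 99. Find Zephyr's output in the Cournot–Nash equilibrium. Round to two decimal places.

115.50

A representative firm's profit is π_i = q_i(330 - 0.5Q) - 99q_i.
Setting ∂π_i/∂q_i = 0 with rivals' quantities fixed: 231 - q_i - (1/2)·Σ_{j≠i} q_j = 0.
With identical firms every q_j equals q_i, so Σ_{j≠i} q_j = 2q_i and 231 = 2q_i, giving q_i = 231/2.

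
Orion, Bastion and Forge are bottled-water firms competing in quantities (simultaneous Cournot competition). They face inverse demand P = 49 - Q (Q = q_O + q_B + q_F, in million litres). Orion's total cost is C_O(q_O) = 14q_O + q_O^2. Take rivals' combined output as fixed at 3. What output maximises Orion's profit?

8

With rivals' combined output fixed at 3, Orion's profit is π_O = (49 - 3 - q_O)q_O - (14q_O + q_O²) = (46 - q_O)q_O - (14q_O + q_O²).
∂π_O/∂q_O = 32 - 4q_O = 0, so q_O = 8.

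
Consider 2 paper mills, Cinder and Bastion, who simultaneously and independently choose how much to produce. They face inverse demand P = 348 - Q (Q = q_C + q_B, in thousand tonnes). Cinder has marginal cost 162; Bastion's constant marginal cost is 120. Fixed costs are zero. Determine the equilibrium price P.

Cinder's profit: π_C = (348 - Q)q_C - (162q_C). Setting ∂π_C/∂q_C = 0: 186 - 2q_C - (q_B) = 0.
Bastion's first-order condition: 228 - 2q_B - (q_C) = 0.
Best responses: q_C = (186 - q_B)/2, q_B = (228 - q_C)/2.
Solving the pair: q_C = 48, q_B = 90.
Total output Q = 138, so price P = 348 - 138 = 210.

210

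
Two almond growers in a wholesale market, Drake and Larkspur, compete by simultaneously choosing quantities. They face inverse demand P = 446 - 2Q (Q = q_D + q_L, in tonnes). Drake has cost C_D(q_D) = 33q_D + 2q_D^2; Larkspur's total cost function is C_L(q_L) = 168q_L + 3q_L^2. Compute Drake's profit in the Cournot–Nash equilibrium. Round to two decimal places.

8845.90

Drake's profit: π_D = (446 - 2Q)q_D - (33q_D + 2q_D²). Setting ∂π_D/∂q_D = 0: 413 - 8q_D - 2(q_L) = 0.
Larkspur's profit: π_L = (446 - 2Q)q_L - (168q_L + 3q_L²). Setting ∂π_L/∂q_L = 0: 278 - 10q_L - 2(q_D) = 0.
So q_D = (413 - 2q_L)/8 and q_L = (278 - 2q_D)/10.
Solving the pair: q_D = 1787/38, q_L = 699/38.
Price P = 446 - 2·(1243/19) = 315.1579.
Drake's profit: 315.1579·(1787/38) - 33·(1787/38) - 2(1787/38)² = 8845.8975.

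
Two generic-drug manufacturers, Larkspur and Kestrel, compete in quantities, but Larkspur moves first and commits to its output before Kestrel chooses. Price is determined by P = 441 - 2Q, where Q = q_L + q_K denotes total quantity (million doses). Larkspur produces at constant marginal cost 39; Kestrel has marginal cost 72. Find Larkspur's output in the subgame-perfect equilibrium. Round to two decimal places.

108.75

Solve by backward induction. Given q_L, the follower Kestrel maximises π_K = (441 - 2q_L - 2q_K)q_K - 72q_K.
Setting the follower's marginal profit to zero, 369 - 2q_L - 4q_K = 0, i.e. q_K = (369 - 2q_L)/4.
The leader anticipates this reaction. Substituting into P = 441 - 2Q gives P = 513/2 - q_L, so π_L = (513/2 - q_L)q_L - 39q_L.
Maximising: ∂π_L/∂q_L = 435/2 - 2q_L = 0, giving q_L = 435/4.
Then q_K = (369 - 2·(435/4))/4 = 303/8.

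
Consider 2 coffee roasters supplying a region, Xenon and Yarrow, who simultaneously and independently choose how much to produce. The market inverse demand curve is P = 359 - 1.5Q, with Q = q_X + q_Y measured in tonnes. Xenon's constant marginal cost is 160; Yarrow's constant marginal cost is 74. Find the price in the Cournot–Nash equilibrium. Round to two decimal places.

Xenon's profit: π_X = (359 - 1.5Q)q_X - (160q_X). Setting ∂π_X/∂q_X = 0: 199 - 3q_X - (3/2)(q_Y) = 0.
Yarrow's profit: π_Y = (359 - 1.5Q)q_Y - (74q_Y). Setting ∂π_Y/∂q_Y = 0: 285 - 3q_Y - (3/2)(q_X) = 0.
Best responses: q_X = (199 - (3/2)q_Y)/3, q_Y = (285 - (3/2)q_X)/3.
Substituting one into the other gives q_X = 226/9 and q_Y = 742/9.
Total output Q = 968/9, so price P = 359 - (3/2)·(968/9) = 593/3.

197.67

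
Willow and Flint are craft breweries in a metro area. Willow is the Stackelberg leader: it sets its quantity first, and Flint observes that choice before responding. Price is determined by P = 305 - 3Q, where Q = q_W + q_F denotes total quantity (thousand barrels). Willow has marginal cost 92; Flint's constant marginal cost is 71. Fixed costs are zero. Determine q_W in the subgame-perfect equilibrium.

32

Solve by backward induction. Given q_W, the follower Flint maximises π_F = (305 - 3q_W - 3q_F)q_F - 71q_F.
∂π_F/∂q_F = 234 - 3q_W - 6q_F = 0 gives the reaction function q_F = (234 - 3q_W)/6.
Willow substitutes q_F(q_W) into its own profit: π_W = q_W(305 - 3q_W - (234 - 3q_W)/2) - 92q_W = (188 - (3/2)q_W)q_W - 92q_W.
Maximising: ∂π_W/∂q_W = 96 - 3q_W = 0, giving q_W = 32.
Then q_F = (234 - 3·32)/6 = 23.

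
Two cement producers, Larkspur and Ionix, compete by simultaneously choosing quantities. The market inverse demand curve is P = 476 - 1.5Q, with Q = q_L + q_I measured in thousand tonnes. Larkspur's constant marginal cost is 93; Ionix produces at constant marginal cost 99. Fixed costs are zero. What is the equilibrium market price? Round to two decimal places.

Larkspur's profit: π_L = (476 - 1.5Q)q_L - (93q_L). Setting ∂π_L/∂q_L = 0: 383 - 3q_L - (3/2)(q_I) = 0.
Ionix's first-order condition: 377 - 3q_I - (3/2)(q_L) = 0.
Best responses: q_L = (383 - (3/2)q_I)/3, q_I = (377 - (3/2)q_L)/3.
Substituting one into the other gives q_L = 778/9 and q_I = 742/9.
Total output Q = 1520/9, so price P = 476 - (3/2)·(1520/9) = 668/3.

222.67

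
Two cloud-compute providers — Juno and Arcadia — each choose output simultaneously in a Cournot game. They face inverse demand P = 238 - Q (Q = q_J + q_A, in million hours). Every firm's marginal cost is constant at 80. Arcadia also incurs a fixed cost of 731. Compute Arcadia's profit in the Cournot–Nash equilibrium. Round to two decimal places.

2042.78

A representative firm's profit is π_i = q_i(238 - Q) - 80q_i.
Setting ∂π_i/∂q_i = 0 with rivals' quantities fixed: 158 - 2q_i - q_j = 0.
By symmetry each firm produces the same amount; substituting q_j = q_i yields q_i = 158/3.
Price P = 238 - 316/3 = 398/3.
Arcadia's profit: (398/3 - 80)·(158/3) - 731 = 2042.7778.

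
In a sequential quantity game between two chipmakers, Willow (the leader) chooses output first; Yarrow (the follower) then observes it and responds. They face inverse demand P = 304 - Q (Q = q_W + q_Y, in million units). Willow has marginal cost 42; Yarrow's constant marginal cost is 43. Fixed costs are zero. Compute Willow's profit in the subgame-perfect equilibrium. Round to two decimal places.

Solve by backward induction. Given q_W, the follower Yarrow maximises π_Y = (304 - q_W - q_Y)q_Y - 43q_Y.
Follower FOC: 261 - q_W - 2q_Y = 0, so q_Y(q_W) = (261 - q_W)/2.
The leader anticipates this reaction. Substituting into P = 304 - Q gives P = 347/2 - (1/2)q_W, so π_W = (347/2 - (1/2)q_W)q_W - 42q_W.
The leader's first-order condition 263/2 - q_W = 0 yields q_W = 263/2.
Then q_Y = (261 - 263/2)/2 = 259/4.
Price P = 304 - 785/4 = 431/4.
Willow's profit: (431/4 - 42)·(263/2) = 8646.1250.

8646.13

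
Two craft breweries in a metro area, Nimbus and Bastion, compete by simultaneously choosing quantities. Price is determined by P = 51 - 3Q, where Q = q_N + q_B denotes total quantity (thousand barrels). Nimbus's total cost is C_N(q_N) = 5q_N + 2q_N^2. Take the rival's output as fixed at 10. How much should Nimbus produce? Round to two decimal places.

1.60

With the rival's output fixed at 10, Nimbus's profit is π_N = (51 - 3·10 - 3q_N)q_N - (5q_N + 2q_N²) = (21 - 3q_N)q_N - (5q_N + 2q_N²).
∂π_N/∂q_N = 16 - 10q_N = 0, so q_N = 8/5.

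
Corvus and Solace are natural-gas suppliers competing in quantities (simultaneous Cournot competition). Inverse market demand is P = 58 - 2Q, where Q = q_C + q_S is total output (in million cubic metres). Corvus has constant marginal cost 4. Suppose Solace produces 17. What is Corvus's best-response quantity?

With the rival's output fixed at 17, Corvus's profit is π_C = (58 - 2·17 - 2q_C)q_C - (4q_C) = (24 - 2q_C)q_C - (4q_C).
∂π_C/∂q_C = 20 - 4q_C = 0, so q_C = 5.

5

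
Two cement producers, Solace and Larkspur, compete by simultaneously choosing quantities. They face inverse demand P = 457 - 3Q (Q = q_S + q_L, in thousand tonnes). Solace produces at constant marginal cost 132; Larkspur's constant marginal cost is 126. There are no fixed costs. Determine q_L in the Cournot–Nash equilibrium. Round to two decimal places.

Solace's profit: π_S = (457 - 3Q)q_S - (132q_S). Setting ∂π_S/∂q_S = 0: 325 - 6q_S - 3(q_L) = 0.
Larkspur's first-order condition: 331 - 6q_L - 3(q_S) = 0.
Best responses: q_S = (325 - 3q_L)/6, q_L = (331 - 3q_S)/6.
Substituting one into the other gives q_S = 319/9 and q_L = 337/9.

37.44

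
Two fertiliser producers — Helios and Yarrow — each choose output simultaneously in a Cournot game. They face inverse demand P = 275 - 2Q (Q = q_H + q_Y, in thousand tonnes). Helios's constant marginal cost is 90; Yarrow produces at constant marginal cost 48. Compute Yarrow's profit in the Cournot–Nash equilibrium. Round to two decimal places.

4020.06

Helios's profit: π_H = (275 - 2Q)q_H - (90q_H). Setting ∂π_H/∂q_H = 0: 185 - 4q_H - 2(q_Y) = 0.
Yarrow's profit: π_Y = (275 - 2Q)q_Y - (48q_Y). Setting ∂π_Y/∂q_Y = 0: 227 - 4q_Y - 2(q_H) = 0.
Best responses: q_H = (185 - 2q_Y)/4, q_Y = (227 - 2q_H)/4.
Substituting one into the other gives q_H = 143/6 and q_Y = 269/6.
Price P = 275 - 2·(206/3) = 413/3.
Yarrow's profit: (413/3 - 48)·(269/6) = 4020.0556.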